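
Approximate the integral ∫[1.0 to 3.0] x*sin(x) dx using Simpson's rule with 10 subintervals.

f(x) = x*sin(x)
a = 1.0, b = 3.0, n = 10
h = (b - a)/n = 0.200000

Simpson's rule: (h/3)[f(x₀) + 4f(x₁) + 2f(x₂) + ... + f(xₙ)]

x_0 = 1.0000, f(x_0) = 0.841471, coefficient = 1
x_1 = 1.2000, f(x_1) = 1.118447, coefficient = 4
x_2 = 1.4000, f(x_2) = 1.379630, coefficient = 2
x_3 = 1.6000, f(x_3) = 1.599318, coefficient = 4
x_4 = 1.8000, f(x_4) = 1.752926, coefficient = 2
x_5 = 2.0000, f(x_5) = 1.818595, coefficient = 4
x_6 = 2.2000, f(x_6) = 1.778692, coefficient = 2
x_7 = 2.4000, f(x_7) = 1.621112, coefficient = 4
x_8 = 2.6000, f(x_8) = 1.340304, coefficient = 2
x_9 = 2.8000, f(x_9) = 0.937967, coefficient = 4
x_10 = 3.0000, f(x_10) = 0.423360, coefficient = 1

I ≈ (0.200000/3) × 42.149685 = 2.809979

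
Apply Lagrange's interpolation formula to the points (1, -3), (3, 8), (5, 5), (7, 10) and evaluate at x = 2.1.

Lagrange interpolation formula:
P(x) = Σ yᵢ × Lᵢ(x)
where Lᵢ(x) = Π_{j≠i} (x - xⱼ)/(xᵢ - xⱼ)

L_0(2.1) = (2.1 - 3)/(1 - 3) × (2.1 - 5)/(1 - 5) × (2.1 - 7)/(1 - 7) = 0.266437
L_1(2.1) = (2.1 - 1)/(3 - 1) × (2.1 - 5)/(3 - 5) × (2.1 - 7)/(3 - 7) = 0.976938
L_2(2.1) = (2.1 - 1)/(5 - 1) × (2.1 - 3)/(5 - 3) × (2.1 - 7)/(5 - 7) = -0.303187
L_3(2.1) = (2.1 - 1)/(7 - 1) × (2.1 - 3)/(7 - 3) × (2.1 - 5)/(7 - 5) = 0.059812

P(2.1) = (-3)×L_0(2.1) + 8×L_1(2.1) + 5×L_2(2.1) + 10×L_3(2.1)
P(2.1) = 6.098375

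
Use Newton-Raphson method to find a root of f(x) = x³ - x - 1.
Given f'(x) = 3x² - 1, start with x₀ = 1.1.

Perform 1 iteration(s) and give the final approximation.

f(x) = x³ - x - 1
f'(x) = 3x² - 1
x₀ = 1.1

Newton-Raphson formula: x_{n+1} = x_n - f(x_n)/f'(x_n)

Iteration 1:
  f(1.100000) = -0.769000
  f'(1.100000) = 2.630000
  x_1 = 1.100000 - (-0.769000)/2.630000 = 1.392395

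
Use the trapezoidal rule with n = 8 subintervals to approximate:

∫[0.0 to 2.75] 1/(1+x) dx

f(x) = 1/(1+x)
a = 0.0, b = 2.75, n = 8
h = (b - a)/n = 0.343750

Trapezoidal rule: (h/2)[f(x₀) + 2f(x₁) + 2f(x₂) + ... + f(xₙ)]

x_0 = 0.0000, f(x_0) = 1.000000, coefficient = 1
x_1 = 0.3438, f(x_1) = 0.744186, coefficient = 2
x_2 = 0.6875, f(x_2) = 0.592593, coefficient = 2
x_3 = 1.0312, f(x_3) = 0.492308, coefficient = 2
x_4 = 1.3750, f(x_4) = 0.421053, coefficient = 2
x_5 = 1.7188, f(x_5) = 0.367816, coefficient = 2
x_6 = 2.0625, f(x_6) = 0.326531, coefficient = 2
x_7 = 2.4062, f(x_7) = 0.293578, coefficient = 2
x_8 = 2.7500, f(x_8) = 0.266667, coefficient = 1

I ≈ (0.343750/2) × 7.742794 = 1.330793
Exact value: 1.321756
Error: 0.009037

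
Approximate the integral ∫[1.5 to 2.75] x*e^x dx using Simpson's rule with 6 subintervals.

f(x) = x*e^x
a = 1.5, b = 2.75, n = 6
h = (b - a)/n = 0.208333

Simpson's rule: (h/3)[f(x₀) + 4f(x₁) + 2f(x₂) + ... + f(xₙ)]

x_0 = 1.5000, f(x_0) = 6.722534, coefficient = 1
x_1 = 1.7083, f(x_1) = 9.429580, coefficient = 4
x_2 = 1.9167, f(x_2) = 13.029998, coefficient = 2
x_3 = 2.1250, f(x_3) = 17.792407, coefficient = 4
x_4 = 2.3333, f(x_4) = 24.061937, coefficient = 2
x_5 = 2.5417, f(x_5) = 32.281254, coefficient = 4
x_6 = 2.7500, f(x_6) = 43.017238, coefficient = 1

I ≈ (0.208333/3) × 361.936607 = 25.134487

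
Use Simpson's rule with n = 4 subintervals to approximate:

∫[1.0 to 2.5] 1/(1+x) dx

f(x) = 1/(1+x)
a = 1.0, b = 2.5, n = 4
h = (b - a)/n = 0.375000

Simpson's rule: (h/3)[f(x₀) + 4f(x₁) + 2f(x₂) + ... + f(xₙ)]

x_0 = 1.0000, f(x_0) = 0.500000, coefficient = 1
x_1 = 1.3750, f(x_1) = 0.421053, coefficient = 4
x_2 = 1.7500, f(x_2) = 0.363636, coefficient = 2
x_3 = 2.1250, f(x_3) = 0.320000, coefficient = 4
x_4 = 2.5000, f(x_4) = 0.285714, coefficient = 1

I ≈ (0.375000/3) × 4.477198 = 0.559650
Exact value: 0.559616
Error: 0.000034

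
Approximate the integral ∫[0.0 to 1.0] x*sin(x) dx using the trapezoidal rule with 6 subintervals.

f(x) = x*sin(x)
a = 0.0, b = 1.0, n = 6
h = (b - a)/n = 0.166667

Trapezoidal rule: (h/2)[f(x₀) + 2f(x₁) + 2f(x₂) + ... + f(xₙ)]

x_0 = 0.0000, f(x_0) = 0.000000, coefficient = 1
x_1 = 0.1667, f(x_1) = 0.027649, coefficient = 2
x_2 = 0.3333, f(x_2) = 0.109065, coefficient = 2
x_3 = 0.5000, f(x_3) = 0.239713, coefficient = 2
x_4 = 0.6667, f(x_4) = 0.412247, coefficient = 2
x_5 = 0.8333, f(x_5) = 0.616814, coefficient = 2
x_6 = 1.0000, f(x_6) = 0.841471, coefficient = 1

I ≈ (0.166667/2) × 3.652446 = 0.304371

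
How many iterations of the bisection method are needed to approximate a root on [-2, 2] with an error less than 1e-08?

We need (b-a)/2^n ≤ 1e-08
(2 - (-2))/2^n ≤ 1e-08
4/2^n ≤ 1e-08
2^n ≥ 400000000
n ≥ log₂(400000000) = 28.58
n ≥ 29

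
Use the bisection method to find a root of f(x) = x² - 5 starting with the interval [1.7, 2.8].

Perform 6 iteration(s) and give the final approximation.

f(x) = x² - 5
Initial interval: [1.7, 2.8]

Iteration 1:
  c_1 = (1.700000 + 2.800000)/2 = 2.250000
  f(c_1) = f(2.250000) = 0.062500
  f(a) × f(c) < 0, new interval: [1.700000, 2.250000]
Iteration 2:
  c_2 = (1.700000 + 2.250000)/2 = 1.975000
  f(c_2) = f(1.975000) = -1.099375
  f(a) × f(c) ≥ 0, new interval: [1.975000, 2.250000]
Iteration 3:
  c_3 = (1.975000 + 2.250000)/2 = 2.112500
  f(c_3) = f(2.112500) = -0.537344
  f(a) × f(c) ≥ 0, new interval: [2.112500, 2.250000]
Iteration 4:
  c_4 = (2.112500 + 2.250000)/2 = 2.181250
  f(c_4) = f(2.181250) = -0.242148
  f(a) × f(c) ≥ 0, new interval: [2.181250, 2.250000]
Iteration 5:
  c_5 = (2.181250 + 2.250000)/2 = 2.215625
  f(c_5) = f(2.215625) = -0.091006
  f(a) × f(c) ≥ 0, new interval: [2.215625, 2.250000]
Iteration 6:
  c_6 = (2.215625 + 2.250000)/2 = 2.232813
  f(c_6) = f(2.232813) = -0.014548
  f(a) × f(c) ≥ 0, new interval: [2.232813, 2.250000]

After 6 iteration(s), the approximation is c_6 = 2.232813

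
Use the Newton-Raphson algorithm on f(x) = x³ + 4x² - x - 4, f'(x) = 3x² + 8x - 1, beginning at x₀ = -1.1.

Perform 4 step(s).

f(x) = x³ + 4x² - x - 4
f'(x) = 3x² + 8x - 1
x₀ = -1.1

Newton-Raphson formula: x_{n+1} = x_n - f(x_n)/f'(x_n)

Iteration 1:
  f(-1.100000) = 0.609000
  f'(-1.100000) = -6.170000
  x_1 = -1.100000 - 0.609000/(-6.170000) = -1.001297
Iteration 2:
  f(-1.001297) = 0.007781
  f'(-1.001297) = -6.002588
  x_2 = -1.001297 - 0.007781/(-6.002588) = -1.000000
Iteration 3:
  f(-1.000000) = 0.000002
  f'(-1.000000) = -6.000001
  x_3 = -1.000000 - 0.000002/(-6.000001) = -1.000000
Iteration 4:
  f(-1.000000) = 0.000000
  f'(-1.000000) = -6.000000
  x_4 = -1.000000 - 0.000000/(-6.000000) = -1.000000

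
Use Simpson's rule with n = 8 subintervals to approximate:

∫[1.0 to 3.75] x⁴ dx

f(x) = x⁴
a = 1.0, b = 3.75, n = 8
h = (b - a)/n = 0.343750

Simpson's rule: (h/3)[f(x₀) + 4f(x₁) + 2f(x₂) + ... + f(xₙ)]

x_0 = 1.0000, f(x_0) = 1.000000, coefficient = 1
x_1 = 1.3438, f(x_1) = 3.260423, coefficient = 4
x_2 = 1.6875, f(x_2) = 8.109146, coefficient = 2
x_3 = 2.0312, f(x_3) = 17.023683, coefficient = 4
x_4 = 2.3750, f(x_4) = 31.816650, coefficient = 2
x_5 = 2.7188, f(x_5) = 54.635774, coefficient = 4
x_6 = 3.0625, f(x_6) = 87.963882, coefficient = 2
x_7 = 3.4062, f(x_7) = 134.618913, coefficient = 4
x_8 = 3.7500, f(x_8) = 197.753906, coefficient = 1

I ≈ (0.343750/3) × 1292.688431 = 148.120549
Exact value: 148.115430
Error: 0.005120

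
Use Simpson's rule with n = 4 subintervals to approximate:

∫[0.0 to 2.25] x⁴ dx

f(x) = x⁴
a = 0.0, b = 2.25, n = 4
h = (b - a)/n = 0.562500

Simpson's rule: (h/3)[f(x₀) + 4f(x₁) + 2f(x₂) + ... + f(xₙ)]

x_0 = 0.0000, f(x_0) = 0.000000, coefficient = 1
x_1 = 0.5625, f(x_1) = 0.100113, coefficient = 4
x_2 = 1.1250, f(x_2) = 1.601807, coefficient = 2
x_3 = 1.6875, f(x_3) = 8.109146, coefficient = 4
x_4 = 2.2500, f(x_4) = 25.628906, coefficient = 1

I ≈ (0.562500/3) × 61.669556 = 11.563042
Exact value: 11.533008
Error: 0.030034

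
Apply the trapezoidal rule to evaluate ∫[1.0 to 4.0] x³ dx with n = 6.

f(x) = x³
a = 1.0, b = 4.0, n = 6
h = (b - a)/n = 0.500000

Trapezoidal rule: (h/2)[f(x₀) + 2f(x₁) + 2f(x₂) + ... + f(xₙ)]

x_0 = 1.0000, f(x_0) = 1.000000, coefficient = 1
x_1 = 1.5000, f(x_1) = 3.375000, coefficient = 2
x_2 = 2.0000, f(x_2) = 8.000000, coefficient = 2
x_3 = 2.5000, f(x_3) = 15.625000, coefficient = 2
x_4 = 3.0000, f(x_4) = 27.000000, coefficient = 2
x_5 = 3.5000, f(x_5) = 42.875000, coefficient = 2
x_6 = 4.0000, f(x_6) = 64.000000, coefficient = 1

I ≈ (0.500000/2) × 258.750000 = 64.687500
Exact value: 63.750000
Error: 0.937500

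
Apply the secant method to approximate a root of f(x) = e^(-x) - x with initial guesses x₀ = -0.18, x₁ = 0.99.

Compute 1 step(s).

f(x) = e^(-x) - x
x₀ = -0.18, x₁ = 0.99

Secant formula: x_{n+1} = x_n - f(x_n)(x_n - x_{n-1})/(f(x_n) - f(x_{n-1}))

Iteration 1:
  f(-0.180000) = 1.377217
  f(0.990000) = -0.618423
  x_2 = 0.990000 - (-0.618423)×(0.990000 - (-0.180000))/(-0.618423 - 1.377217)
       = 0.627432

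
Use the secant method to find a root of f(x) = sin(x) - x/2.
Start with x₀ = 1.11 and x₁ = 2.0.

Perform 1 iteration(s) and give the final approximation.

f(x) = sin(x) - x/2
x₀ = 1.11, x₁ = 2.0

Secant formula: x_{n+1} = x_n - f(x_n)(x_n - x_{n-1})/(f(x_n) - f(x_{n-1}))

Iteration 1:
  f(1.110000) = 0.340699
  f(2.000000) = -0.090703
  x_2 = 2.000000 - (-0.090703)×(2.000000 - 1.110000)/(-0.090703 - 0.340699)
       = 1.812877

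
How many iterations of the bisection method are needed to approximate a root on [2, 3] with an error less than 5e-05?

We need (b-a)/2^n ≤ 5e-05
(3 - 2)/2^n ≤ 5e-05
1/2^n ≤ 5e-05
2^n ≥ 20000
n ≥ log₂(20000) = 14.29
n ≥ 15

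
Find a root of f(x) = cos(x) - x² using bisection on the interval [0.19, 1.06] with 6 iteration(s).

f(x) = cos(x) - x²
Initial interval: [0.19, 1.06]

Iteration 1:
  c_1 = (0.190000 + 1.060000)/2 = 0.625000
  f(c_1) = f(0.625000) = 0.420338
  f(a) × f(c) ≥ 0, new interval: [0.625000, 1.060000]
Iteration 2:
  c_2 = (0.625000 + 1.060000)/2 = 0.842500
  f(c_2) = f(0.842500) = -0.044207
  f(a) × f(c) < 0, new interval: [0.625000, 0.842500]
Iteration 3:
  c_3 = (0.625000 + 0.842500)/2 = 0.733750
  f(c_3) = f(0.733750) = 0.204279
  f(a) × f(c) ≥ 0, new interval: [0.733750, 0.842500]
Iteration 4:
  c_4 = (0.733750 + 0.842500)/2 = 0.788125
  f(c_4) = f(0.788125) = 0.084035
  f(a) × f(c) ≥ 0, new interval: [0.788125, 0.842500]
Iteration 5:
  c_5 = (0.788125 + 0.842500)/2 = 0.815312
  f(c_5) = f(0.815312) = 0.020906
  f(a) × f(c) ≥ 0, new interval: [0.815312, 0.842500]
Iteration 6:
  c_6 = (0.815312 + 0.842500)/2 = 0.828906
  f(c_6) = f(0.828906) = -0.011403
  f(a) × f(c) < 0, new interval: [0.815312, 0.828906]

After 6 iteration(s), the approximation is c_6 = 0.828906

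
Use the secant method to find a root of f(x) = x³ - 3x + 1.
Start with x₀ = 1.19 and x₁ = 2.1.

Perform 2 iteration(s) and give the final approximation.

f(x) = x³ - 3x + 1
x₀ = 1.19, x₁ = 2.1

Secant formula: x_{n+1} = x_n - f(x_n)(x_n - x_{n-1})/(f(x_n) - f(x_{n-1}))

Iteration 1:
  f(1.190000) = -0.884841
  f(2.100000) = 3.961000
  x_2 = 2.100000 - 3.961000×(2.100000 - 1.190000)/(3.961000 - (-0.884841))
       = 1.356164
Iteration 2:
  f(2.100000) = 3.961000
  f(1.356164) = -0.574261
  x_3 = 1.356164 - (-0.574261)×(1.356164 - 2.100000)/(-0.574261 - 3.961000)
       = 1.450350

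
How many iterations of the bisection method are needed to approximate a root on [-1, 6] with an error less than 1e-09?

We need (b-a)/2^n ≤ 1e-09
(6 - (-1))/2^n ≤ 1e-09
7/2^n ≤ 1e-09
2^n ≥ 7000000000
n ≥ log₂(7000000000) = 32.70
n ≥ 33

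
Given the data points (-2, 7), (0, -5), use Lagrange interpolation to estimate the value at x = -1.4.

Lagrange interpolation formula:
P(x) = Σ yᵢ × Lᵢ(x)
where Lᵢ(x) = Π_{j≠i} (x - xⱼ)/(xᵢ - xⱼ)

L_0(-1.4) = (-1.4 - 0)/(-2 - 0) = 0.700000
L_1(-1.4) = (-1.4 - (-2))/(0 - (-2)) = 0.300000

P(-1.4) = 7×L_0(-1.4) + (-5)×L_1(-1.4)
P(-1.4) = 3.400000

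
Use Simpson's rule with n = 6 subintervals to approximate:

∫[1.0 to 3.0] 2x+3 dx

f(x) = 2x+3
a = 1.0, b = 3.0, n = 6
h = (b - a)/n = 0.333333

Simpson's rule: (h/3)[f(x₀) + 4f(x₁) + 2f(x₂) + ... + f(xₙ)]

x_0 = 1.0000, f(x_0) = 5.000000, coefficient = 1
x_1 = 1.3333, f(x_1) = 5.666667, coefficient = 4
x_2 = 1.6667, f(x_2) = 6.333333, coefficient = 2
x_3 = 2.0000, f(x_3) = 7.000000, coefficient = 4
x_4 = 2.3333, f(x_4) = 7.666667, coefficient = 2
x_5 = 2.6667, f(x_5) = 8.333333, coefficient = 4
x_6 = 3.0000, f(x_6) = 9.000000, coefficient = 1

I ≈ (0.333333/3) × 126.000000 = 14.000000
Exact value: 14.000000
Error: 0.000000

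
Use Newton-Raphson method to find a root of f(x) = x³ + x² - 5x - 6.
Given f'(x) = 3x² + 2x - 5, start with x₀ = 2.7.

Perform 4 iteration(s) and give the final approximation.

f(x) = x³ + x² - 5x - 6
f'(x) = 3x² + 2x - 5
x₀ = 2.7

Newton-Raphson formula: x_{n+1} = x_n - f(x_n)/f'(x_n)

Iteration 1:
  f(2.700000) = 7.473000
  f'(2.700000) = 22.270000
  x_1 = 2.700000 - 7.473000/22.270000 = 2.364436
Iteration 2:
  f(2.364436) = 0.986901
  f'(2.364436) = 16.500552
  x_2 = 2.364436 - 0.986901/16.500552 = 2.304626
Iteration 3:
  f(2.304626) = 0.028738
  f'(2.304626) = 15.543160
  x_3 = 2.304626 - 0.028738/15.543160 = 2.302777
Iteration 4:
  f(2.302777) = 0.000027
  f'(2.302777) = 15.513906
  x_4 = 2.302777 - 0.000027/15.513906 = 2.302776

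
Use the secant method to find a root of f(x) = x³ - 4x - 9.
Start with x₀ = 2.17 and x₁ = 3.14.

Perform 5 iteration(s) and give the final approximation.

f(x) = x³ - 4x - 9
x₀ = 2.17, x₁ = 3.14

Secant formula: x_{n+1} = x_n - f(x_n)(x_n - x_{n-1})/(f(x_n) - f(x_{n-1}))

Iteration 1:
  f(2.170000) = -7.461687
  f(3.140000) = 9.399144
  x_2 = 3.140000 - 9.399144×(3.140000 - 2.170000)/(9.399144 - (-7.461687))
       = 2.599269
Iteration 2:
  f(3.140000) = 9.399144
  f(2.599269) = -1.835892
  x_3 = 2.599269 - (-1.835892)×(2.599269 - 3.140000)/(-1.835892 - 9.399144)
       = 2.687629
Iteration 3:
  f(2.599269) = -1.835892
  f(2.687629) = -0.336834
  x_4 = 2.687629 - (-0.336834)×(2.687629 - 2.599269)/(-0.336834 - (-1.835892))
       = 2.707483
Iteration 4:
  f(2.687629) = -0.336834
  f(2.707483) = 0.017176
  x_5 = 2.707483 - 0.017176×(2.707483 - 2.687629)/(0.017176 - (-0.336834))
       = 2.706520
Iteration 5:
  f(2.707483) = 0.017176
  f(2.706520) = -0.000147
  x_6 = 2.706520 - (-0.000147)×(2.706520 - 2.707483)/(-0.000147 - 0.017176)
       = 2.706528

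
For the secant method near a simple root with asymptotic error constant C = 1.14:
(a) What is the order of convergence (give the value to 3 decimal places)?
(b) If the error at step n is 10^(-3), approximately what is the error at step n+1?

(a) Secant method has superlinear convergence with order φ = (1+√5)/2 ≈ 1.618.
    This means |e_{n+1}| ≈ C|e_n|^1.618.

(b) With |e_n| = 10^(-3) and C = 1.14:
    |e_{n+1}| ≈ 1.14 × (10^(-3))^1.618 = 1.14 × 10^(-4.85)

(a) ≈ 1.618 (golden ratio); (b) |e_{n+1}| ≈ 1.595e-05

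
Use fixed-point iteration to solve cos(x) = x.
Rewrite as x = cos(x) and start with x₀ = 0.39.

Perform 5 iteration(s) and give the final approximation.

Equation: cos(x) = x
Fixed-point form: x = cos(x)
x₀ = 0.39

x_1 = g(0.390000) = 0.924909
x_2 = g(0.924909) = 0.601907
x_3 = g(0.601907) = 0.824257
x_4 = g(0.824257) = 0.679102
x_5 = g(0.679102) = 0.778137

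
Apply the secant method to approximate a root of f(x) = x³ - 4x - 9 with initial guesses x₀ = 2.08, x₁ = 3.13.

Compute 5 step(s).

f(x) = x³ - 4x - 9
x₀ = 2.08, x₁ = 3.13

Secant formula: x_{n+1} = x_n - f(x_n)(x_n - x_{n-1})/(f(x_n) - f(x_{n-1}))

Iteration 1:
  f(2.080000) = -8.321088
  f(3.130000) = 9.144297
  x_2 = 3.130000 - 9.144297×(3.130000 - 2.080000)/(9.144297 - (-8.321088))
       = 2.580255
Iteration 2:
  f(3.130000) = 9.144297
  f(2.580255) = -2.142419
  x_3 = 2.580255 - (-2.142419)×(2.580255 - 3.130000)/(-2.142419 - 9.144297)
       = 2.684606
Iteration 3:
  f(2.580255) = -2.142419
  f(2.684606) = -0.390172
  x_4 = 2.684606 - (-0.390172)×(2.684606 - 2.580255)/(-0.390172 - (-2.142419))
       = 2.707842
Iteration 4:
  f(2.684606) = -0.390172
  f(2.707842) = 0.023636
  x_5 = 2.707842 - 0.023636×(2.707842 - 2.684606)/(0.023636 - (-0.390172))
       = 2.706515
Iteration 5:
  f(2.707842) = 0.023636
  f(2.706515) = -0.000235
  x_6 = 2.706515 - (-0.000235)×(2.706515 - 2.707842)/(-0.000235 - 0.023636)
       = 2.706528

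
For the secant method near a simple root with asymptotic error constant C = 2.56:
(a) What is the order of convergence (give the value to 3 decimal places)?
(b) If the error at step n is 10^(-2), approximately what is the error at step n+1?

(a) Secant method has superlinear convergence with order φ = (1+√5)/2 ≈ 1.618.
    This means |e_{n+1}| ≈ C|e_n|^1.618.

(b) With |e_n| = 10^(-2) and C = 2.56:
    |e_{n+1}| ≈ 2.56 × (10^(-2))^1.618 = 2.56 × 10^(-3.24)

(a) ≈ 1.618 (golden ratio); (b) |e_{n+1}| ≈ 1.487e-03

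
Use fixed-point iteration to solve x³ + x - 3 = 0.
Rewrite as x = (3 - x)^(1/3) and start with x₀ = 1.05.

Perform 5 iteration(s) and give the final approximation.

Equation: x³ + x - 3 = 0
Fixed-point form: x = (3 - x)^(1/3)
x₀ = 1.05

x_1 = g(1.050000) = 1.249333
x_2 = g(1.249333) = 1.205224
x_3 = g(1.205224) = 1.215262
x_4 = g(1.215262) = 1.212993
x_5 = g(1.212993) = 1.213507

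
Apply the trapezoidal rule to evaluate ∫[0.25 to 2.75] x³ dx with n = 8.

f(x) = x³
a = 0.25, b = 2.75, n = 8
h = (b - a)/n = 0.312500

Trapezoidal rule: (h/2)[f(x₀) + 2f(x₁) + 2f(x₂) + ... + f(xₙ)]

x_0 = 0.2500, f(x_0) = 0.015625, coefficient = 1
x_1 = 0.5625, f(x_1) = 0.177979, coefficient = 2
x_2 = 0.8750, f(x_2) = 0.669922, coefficient = 2
x_3 = 1.1875, f(x_3) = 1.674561, coefficient = 2
x_4 = 1.5000, f(x_4) = 3.375000, coefficient = 2
x_5 = 1.8125, f(x_5) = 5.954346, coefficient = 2
x_6 = 2.1250, f(x_6) = 9.595703, coefficient = 2
x_7 = 2.4375, f(x_7) = 14.482178, coefficient = 2
x_8 = 2.7500, f(x_8) = 20.796875, coefficient = 1

I ≈ (0.312500/2) × 92.671875 = 14.479980
Exact value: 14.296875
Error: 0.183105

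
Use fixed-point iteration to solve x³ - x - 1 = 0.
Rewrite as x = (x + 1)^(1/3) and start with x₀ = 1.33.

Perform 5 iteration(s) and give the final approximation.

Equation: x³ - x - 1 = 0
Fixed-point form: x = (x + 1)^(1/3)
x₀ = 1.33

x_1 = g(1.330000) = 1.325721
x_2 = g(1.325721) = 1.324908
x_3 = g(1.324908) = 1.324754
x_4 = g(1.324754) = 1.324725
x_5 = g(1.324725) = 1.324719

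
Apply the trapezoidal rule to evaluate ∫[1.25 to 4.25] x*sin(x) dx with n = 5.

f(x) = x*sin(x)
a = 1.25, b = 4.25, n = 5
h = (b - a)/n = 0.600000

Trapezoidal rule: (h/2)[f(x₀) + 2f(x₁) + 2f(x₂) + ... + f(xₙ)]

x_0 = 1.2500, f(x_0) = 1.186231, coefficient = 1
x_1 = 1.8500, f(x_1) = 1.778359, coefficient = 2
x_2 = 2.4500, f(x_2) = 1.562524, coefficient = 2
x_3 = 3.0500, f(x_3) = 0.278967, coefficient = 2
x_4 = 3.6500, f(x_4) = -1.776771, coefficient = 2
x_5 = 4.2500, f(x_5) = -3.803705, coefficient = 1

I ≈ (0.600000/2) × 1.068683 = 0.320605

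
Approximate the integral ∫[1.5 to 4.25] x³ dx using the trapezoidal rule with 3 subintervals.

f(x) = x³
a = 1.5, b = 4.25, n = 3
h = (b - a)/n = 0.916667

Trapezoidal rule: (h/2)[f(x₀) + 2f(x₁) + 2f(x₂) + ... + f(xₙ)]

x_0 = 1.5000, f(x_0) = 3.375000, coefficient = 1
x_1 = 2.4167, f(x_1) = 14.114005, coefficient = 2
x_2 = 3.3333, f(x_2) = 37.037037, coefficient = 2
x_3 = 4.2500, f(x_3) = 76.765625, coefficient = 1

I ≈ (0.916667/2) × 182.442708 = 83.619575
Exact value: 80.297852
Error: 3.321723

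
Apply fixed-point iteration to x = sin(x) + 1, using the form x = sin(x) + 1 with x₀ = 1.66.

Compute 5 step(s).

Equation: x = sin(x) + 1
Fixed-point form: x = sin(x) + 1
x₀ = 1.66

x_1 = g(1.660000) = 1.996024
x_2 = g(1.996024) = 1.910945
x_3 = g(1.910945) = 1.942705
x_4 = g(1.942705) = 1.931635
x_5 = g(1.931635) = 1.935601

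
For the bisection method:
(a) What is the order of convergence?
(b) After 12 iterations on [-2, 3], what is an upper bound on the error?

(a) Bisection has linear (order 1) convergence; the error is halved each step.

(b) Error bound = (b-a)/2^n = (3 - (-2))/2^{12}
    = 5/2^{12}

(a) 1 (linear); (b) error ≤ 1.22e-03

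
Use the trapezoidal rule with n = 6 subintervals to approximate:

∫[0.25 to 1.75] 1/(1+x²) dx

f(x) = 1/(1+x²)
a = 0.25, b = 1.75, n = 6
h = (b - a)/n = 0.250000

Trapezoidal rule: (h/2)[f(x₀) + 2f(x₁) + 2f(x₂) + ... + f(xₙ)]

x_0 = 0.2500, f(x_0) = 0.941176, coefficient = 1
x_1 = 0.5000, f(x_1) = 0.800000, coefficient = 2
x_2 = 0.7500, f(x_2) = 0.640000, coefficient = 2
x_3 = 1.0000, f(x_3) = 0.500000, coefficient = 2
x_4 = 1.2500, f(x_4) = 0.390244, coefficient = 2
x_5 = 1.5000, f(x_5) = 0.307692, coefficient = 2
x_6 = 1.7500, f(x_6) = 0.246154, coefficient = 1

I ≈ (0.250000/2) × 6.463203 = 0.807900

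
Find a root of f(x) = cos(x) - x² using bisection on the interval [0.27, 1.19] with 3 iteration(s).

f(x) = cos(x) - x²
Initial interval: [0.27, 1.19]

Iteration 1:
  c_1 = (0.270000 + 1.190000)/2 = 0.730000
  f(c_1) = f(0.730000) = 0.212274
  f(a) × f(c) ≥ 0, new interval: [0.730000, 1.190000]
Iteration 2:
  c_2 = (0.730000 + 1.190000)/2 = 0.960000
  f(c_2) = f(0.960000) = -0.348080
  f(a) × f(c) < 0, new interval: [0.730000, 0.960000]
Iteration 3:
  c_3 = (0.730000 + 0.960000)/2 = 0.845000
  f(c_3) = f(0.845000) = -0.050294
  f(a) × f(c) < 0, new interval: [0.730000, 0.845000]

After 3 iteration(s), the approximation is c_3 = 0.845000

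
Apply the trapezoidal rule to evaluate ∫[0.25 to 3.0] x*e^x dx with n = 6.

f(x) = x*e^x
a = 0.25, b = 3.0, n = 6
h = (b - a)/n = 0.458333

Trapezoidal rule: (h/2)[f(x₀) + 2f(x₁) + 2f(x₂) + ... + f(xₙ)]

x_0 = 0.2500, f(x_0) = 0.321006, coefficient = 1
x_1 = 0.7083, f(x_1) = 1.438345, coefficient = 2
x_2 = 1.1667, f(x_2) = 3.746482, coefficient = 2
x_3 = 1.6250, f(x_3) = 8.252431, coefficient = 2
x_4 = 2.0833, f(x_4) = 16.731656, coefficient = 2
x_5 = 2.5417, f(x_5) = 32.281254, coefficient = 2
x_6 = 3.0000, f(x_6) = 60.256611, coefficient = 1

I ≈ (0.458333/2) × 185.477954 = 42.505364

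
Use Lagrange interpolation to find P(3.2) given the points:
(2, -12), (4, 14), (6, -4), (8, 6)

Lagrange interpolation formula:
P(x) = Σ yᵢ × Lᵢ(x)
where Lᵢ(x) = Π_{j≠i} (x - xⱼ)/(xᵢ - xⱼ)

L_0(3.2) = (3.2 - 4)/(2 - 4) × (3.2 - 6)/(2 - 6) × (3.2 - 8)/(2 - 8) = 0.224000
L_1(3.2) = (3.2 - 2)/(4 - 2) × (3.2 - 6)/(4 - 6) × (3.2 - 8)/(4 - 8) = 1.008000
L_2(3.2) = (3.2 - 2)/(6 - 2) × (3.2 - 4)/(6 - 4) × (3.2 - 8)/(6 - 8) = -0.288000
L_3(3.2) = (3.2 - 2)/(8 - 2) × (3.2 - 4)/(8 - 4) × (3.2 - 6)/(8 - 6) = 0.056000

P(3.2) = (-12)×L_0(3.2) + 14×L_1(3.2) + (-4)×L_2(3.2) + 6×L_3(3.2)
P(3.2) = 12.912000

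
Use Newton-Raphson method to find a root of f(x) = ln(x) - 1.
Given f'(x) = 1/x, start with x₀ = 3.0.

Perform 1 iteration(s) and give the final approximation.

f(x) = ln(x) - 1
f'(x) = 1/x
x₀ = 3.0

Newton-Raphson formula: x_{n+1} = x_n - f(x_n)/f'(x_n)

Iteration 1:
  f(3.000000) = 0.098612
  f'(3.000000) = 0.333333
  x_1 = 3.000000 - 0.098612/0.333333 = 2.704163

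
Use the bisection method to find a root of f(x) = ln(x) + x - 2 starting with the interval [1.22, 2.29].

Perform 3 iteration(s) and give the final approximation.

f(x) = ln(x) + x - 2
Initial interval: [1.22, 2.29]

Iteration 1:
  c_1 = (1.220000 + 2.290000)/2 = 1.755000
  f(c_1) = f(1.755000) = 0.317469
  f(a) × f(c) < 0, new interval: [1.220000, 1.755000]
Iteration 2:
  c_2 = (1.220000 + 1.755000)/2 = 1.487500
  f(c_2) = f(1.487500) = -0.115403
  f(a) × f(c) ≥ 0, new interval: [1.487500, 1.755000]
Iteration 3:
  c_3 = (1.487500 + 1.755000)/2 = 1.621250
  f(c_3) = f(1.621250) = 0.104447
  f(a) × f(c) < 0, new interval: [1.487500, 1.621250]

After 3 iteration(s), the approximation is c_3 = 1.621250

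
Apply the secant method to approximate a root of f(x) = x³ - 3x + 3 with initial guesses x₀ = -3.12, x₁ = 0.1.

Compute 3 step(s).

f(x) = x³ - 3x + 3
x₀ = -3.12, x₁ = 0.1

Secant formula: x_{n+1} = x_n - f(x_n)(x_n - x_{n-1})/(f(x_n) - f(x_{n-1}))

Iteration 1:
  f(-3.120000) = -18.011328
  f(0.100000) = 2.701000
  x_2 = 0.100000 - 2.701000×(0.100000 - (-3.120000))/(2.701000 - (-18.011328))
       = -0.319905
Iteration 2:
  f(0.100000) = 2.701000
  f(-0.319905) = 3.926977
  x_3 = -0.319905 - 3.926977×(-0.319905 - 0.100000)/(3.926977 - 2.701000)
       = 1.025111
Iteration 3:
  f(-0.319905) = 3.926977
  f(1.025111) = 1.001907
  x_4 = 1.025111 - 1.001907×(1.025111 - (-0.319905))/(1.001907 - 3.926977)
       = 1.485811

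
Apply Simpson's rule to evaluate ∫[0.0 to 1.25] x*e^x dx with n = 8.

f(x) = x*e^x
a = 0.0, b = 1.25, n = 8
h = (b - a)/n = 0.156250

Simpson's rule: (h/3)[f(x₀) + 4f(x₁) + 2f(x₂) + ... + f(xₙ)]

x_0 = 0.0000, f(x_0) = 0.000000, coefficient = 1
x_1 = 0.1562, f(x_1) = 0.182675, coefficient = 4
x_2 = 0.3125, f(x_2) = 0.427137, coefficient = 2
x_3 = 0.4688, f(x_3) = 0.749060, coefficient = 4
x_4 = 0.6250, f(x_4) = 1.167654, coefficient = 2
x_5 = 0.7812, f(x_5) = 1.706407, coefficient = 4
x_6 = 0.9375, f(x_6) = 2.393990, coefficient = 2
x_7 = 1.0938, f(x_7) = 3.265334, coefficient = 4
x_8 = 1.2500, f(x_8) = 4.362929, coefficient = 1

I ≈ (0.156250/3) × 35.954395 = 1.872625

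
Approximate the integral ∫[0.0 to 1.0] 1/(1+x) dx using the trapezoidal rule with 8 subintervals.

f(x) = 1/(1+x)
a = 0.0, b = 1.0, n = 8
h = (b - a)/n = 0.125000

Trapezoidal rule: (h/2)[f(x₀) + 2f(x₁) + 2f(x₂) + ... + f(xₙ)]

x_0 = 0.0000, f(x_0) = 1.000000, coefficient = 1
x_1 = 0.1250, f(x_1) = 0.888889, coefficient = 2
x_2 = 0.2500, f(x_2) = 0.800000, coefficient = 2
x_3 = 0.3750, f(x_3) = 0.727273, coefficient = 2
x_4 = 0.5000, f(x_4) = 0.666667, coefficient = 2
x_5 = 0.6250, f(x_5) = 0.615385, coefficient = 2
x_6 = 0.7500, f(x_6) = 0.571429, coefficient = 2
x_7 = 0.8750, f(x_7) = 0.533333, coefficient = 2
x_8 = 1.0000, f(x_8) = 0.500000, coefficient = 1

I ≈ (0.125000/2) × 11.105950 = 0.694122
Exact value: 0.693147
Error: 0.000975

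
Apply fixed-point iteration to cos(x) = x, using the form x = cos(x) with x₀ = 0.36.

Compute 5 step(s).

Equation: cos(x) = x
Fixed-point form: x = cos(x)
x₀ = 0.36

x_1 = g(0.360000) = 0.935897
x_2 = g(0.935897) = 0.593097
x_3 = g(0.593097) = 0.829214
x_4 = g(0.829214) = 0.675456
x_5 = g(0.675456) = 0.780422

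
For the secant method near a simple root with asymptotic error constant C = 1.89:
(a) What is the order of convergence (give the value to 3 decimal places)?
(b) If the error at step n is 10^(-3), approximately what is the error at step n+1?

(a) Secant method has superlinear convergence with order φ = (1+√5)/2 ≈ 1.618.
    This means |e_{n+1}| ≈ C|e_n|^1.618.

(b) With |e_n| = 10^(-3) and C = 1.89:
    |e_{n+1}| ≈ 1.89 × (10^(-3))^1.618 = 1.89 × 10^(-4.85)

(a) ≈ 1.618 (golden ratio); (b) |e_{n+1}| ≈ 2.645e-05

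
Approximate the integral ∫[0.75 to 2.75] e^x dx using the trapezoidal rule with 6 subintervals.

f(x) = e^x
a = 0.75, b = 2.75, n = 6
h = (b - a)/n = 0.333333

Trapezoidal rule: (h/2)[f(x₀) + 2f(x₁) + 2f(x₂) + ... + f(xₙ)]

x_0 = 0.7500, f(x_0) = 2.117000, coefficient = 1
x_1 = 1.0833, f(x_1) = 2.954512, coefficient = 2
x_2 = 1.4167, f(x_2) = 4.123353, coefficient = 2
x_3 = 1.7500, f(x_3) = 5.754603, coefficient = 2
x_4 = 2.0833, f(x_4) = 8.031195, coefficient = 2
x_5 = 2.4167, f(x_5) = 11.208436, coefficient = 2
x_6 = 2.7500, f(x_6) = 15.642632, coefficient = 1

I ≈ (0.333333/2) × 81.903827 = 13.650638
Exact value: 13.525632
Error: 0.125006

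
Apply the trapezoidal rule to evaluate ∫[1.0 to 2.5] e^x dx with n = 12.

f(x) = e^x
a = 1.0, b = 2.5, n = 12
h = (b - a)/n = 0.125000

Trapezoidal rule: (h/2)[f(x₀) + 2f(x₁) + 2f(x₂) + ... + f(xₙ)]

x_0 = 1.0000, f(x_0) = 2.718282, coefficient = 1
x_1 = 1.1250, f(x_1) = 3.080217, coefficient = 2
x_2 = 1.2500, f(x_2) = 3.490343, coefficient = 2
x_3 = 1.3750, f(x_3) = 3.955077, coefficient = 2
x_4 = 1.5000, f(x_4) = 4.481689, coefficient = 2
x_5 = 1.6250, f(x_5) = 5.078419, coefficient = 2
x_6 = 1.7500, f(x_6) = 5.754603, coefficient = 2
x_7 = 1.8750, f(x_7) = 6.520819, coefficient = 2
x_8 = 2.0000, f(x_8) = 7.389056, coefficient = 2
x_9 = 2.1250, f(x_9) = 8.372897, coefficient = 2
x_10 = 2.2500, f(x_10) = 9.487736, coefficient = 2
x_11 = 2.3750, f(x_11) = 10.751013, coefficient = 2
x_12 = 2.5000, f(x_12) = 12.182494, coefficient = 1

I ≈ (0.125000/2) × 151.624514 = 9.476532
Exact value: 9.464212
Error: 0.012320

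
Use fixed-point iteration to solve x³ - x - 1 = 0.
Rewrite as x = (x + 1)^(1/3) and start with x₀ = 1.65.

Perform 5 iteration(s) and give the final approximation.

Equation: x³ - x - 1 = 0
Fixed-point form: x = (x + 1)^(1/3)
x₀ = 1.65

x_1 = g(1.650000) = 1.383828
x_2 = g(1.383828) = 1.335852
x_3 = g(1.335852) = 1.326829
x_4 = g(1.326829) = 1.325119
x_5 = g(1.325119) = 1.324794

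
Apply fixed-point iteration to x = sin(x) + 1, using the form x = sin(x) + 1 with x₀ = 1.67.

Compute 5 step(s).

Equation: x = sin(x) + 1
Fixed-point form: x = sin(x) + 1
x₀ = 1.67

x_1 = g(1.670000) = 1.995083
x_2 = g(1.995083) = 1.911332
x_3 = g(1.911332) = 1.942576
x_4 = g(1.942576) = 1.931682
x_5 = g(1.931682) = 1.935584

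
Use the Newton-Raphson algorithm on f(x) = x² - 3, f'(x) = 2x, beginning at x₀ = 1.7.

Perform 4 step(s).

f(x) = x² - 3
f'(x) = 2x
x₀ = 1.7

Newton-Raphson formula: x_{n+1} = x_n - f(x_n)/f'(x_n)

Iteration 1:
  f(1.700000) = -0.110000
  f'(1.700000) = 3.400000
  x_1 = 1.700000 - (-0.110000)/3.400000 = 1.732353
Iteration 2:
  f(1.732353) = 0.001047
  f'(1.732353) = 3.464706
  x_2 = 1.732353 - 0.001047/3.464706 = 1.732051
Iteration 3:
  f(1.732051) = 0.000000
  f'(1.732051) = 3.464102
  x_3 = 1.732051 - 0.000000/3.464102 = 1.732051
Iteration 4:
  f(1.732051) = 0.000000
  f'(1.732051) = 3.464102
  x_4 = 1.732051 - 0.000000/3.464102 = 1.732051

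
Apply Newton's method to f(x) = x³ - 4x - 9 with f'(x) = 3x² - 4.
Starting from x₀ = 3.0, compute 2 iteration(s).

f(x) = x³ - 4x - 9
f'(x) = 3x² - 4
x₀ = 3.0

Newton-Raphson formula: x_{n+1} = x_n - f(x_n)/f'(x_n)

Iteration 1:
  f(3.000000) = 6.000000
  f'(3.000000) = 23.000000
  x_1 = 3.000000 - 6.000000/23.000000 = 2.739130
Iteration 2:
  f(2.739130) = 0.594723
  f'(2.739130) = 18.508507
  x_2 = 2.739130 - 0.594723/18.508507 = 2.706998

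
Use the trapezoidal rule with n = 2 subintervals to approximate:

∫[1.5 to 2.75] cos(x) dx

f(x) = cos(x)
a = 1.5, b = 2.75, n = 2
h = (b - a)/n = 0.625000

Trapezoidal rule: (h/2)[f(x₀) + 2f(x₁) + 2f(x₂) + ... + f(xₙ)]

x_0 = 1.5000, f(x_0) = 0.070737, coefficient = 1
x_1 = 2.1250, f(x_1) = -0.526266, coefficient = 2
x_2 = 2.7500, f(x_2) = -0.924302, coefficient = 1

I ≈ (0.625000/2) × -1.906098 = -0.595656
Exact value: -0.615834
Error: 0.020178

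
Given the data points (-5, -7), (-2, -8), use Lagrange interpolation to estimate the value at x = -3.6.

Lagrange interpolation formula:
P(x) = Σ yᵢ × Lᵢ(x)
where Lᵢ(x) = Π_{j≠i} (x - xⱼ)/(xᵢ - xⱼ)

L_0(-3.6) = (-3.6 - (-2))/(-5 - (-2)) = 0.533333
L_1(-3.6) = (-3.6 - (-5))/(-2 - (-5)) = 0.466667

P(-3.6) = (-7)×L_0(-3.6) + (-8)×L_1(-3.6)
P(-3.6) = -7.466667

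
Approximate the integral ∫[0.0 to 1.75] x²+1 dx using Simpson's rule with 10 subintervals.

f(x) = x²+1
a = 0.0, b = 1.75, n = 10
h = (b - a)/n = 0.175000

Simpson's rule: (h/3)[f(x₀) + 4f(x₁) + 2f(x₂) + ... + f(xₙ)]

x_0 = 0.0000, f(x_0) = 1.000000, coefficient = 1
x_1 = 0.1750, f(x_1) = 1.030625, coefficient = 4
x_2 = 0.3500, f(x_2) = 1.122500, coefficient = 2
x_3 = 0.5250, f(x_3) = 1.275625, coefficient = 4
x_4 = 0.7000, f(x_4) = 1.490000, coefficient = 2
x_5 = 0.8750, f(x_5) = 1.765625, coefficient = 4
x_6 = 1.0500, f(x_6) = 2.102500, coefficient = 2
x_7 = 1.2250, f(x_7) = 2.500625, coefficient = 4
x_8 = 1.4000, f(x_8) = 2.960000, coefficient = 2
x_9 = 1.5750, f(x_9) = 3.480625, coefficient = 4
x_10 = 1.7500, f(x_10) = 4.062500, coefficient = 1

I ≈ (0.175000/3) × 60.625000 = 3.536458
Exact value: 3.536458
Error: 0.000000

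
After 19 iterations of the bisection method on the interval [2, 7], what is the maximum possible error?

Bisection error bound: |error| ≤ (b-a)/2^n
|error| ≤ (7 - 2)/2^19 = 5/2^19
|error| ≤ 0.0000095367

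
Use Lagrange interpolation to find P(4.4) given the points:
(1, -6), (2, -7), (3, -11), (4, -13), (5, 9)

Lagrange interpolation formula:
P(x) = Σ yᵢ × Lᵢ(x)
where Lᵢ(x) = Π_{j≠i} (x - xⱼ)/(xᵢ - xⱼ)

L_0(4.4) = (4.4 - 2)/(1 - 2) × (4.4 - 3)/(1 - 3) × (4.4 - 4)/(1 - 4) × (4.4 - 5)/(1 - 5) = -0.033600
L_1(4.4) = (4.4 - 1)/(2 - 1) × (4.4 - 3)/(2 - 3) × (4.4 - 4)/(2 - 4) × (4.4 - 5)/(2 - 5) = 0.190400
L_2(4.4) = (4.4 - 1)/(3 - 1) × (4.4 - 2)/(3 - 2) × (4.4 - 4)/(3 - 4) × (4.4 - 5)/(3 - 5) = -0.489600
L_3(4.4) = (4.4 - 1)/(4 - 1) × (4.4 - 2)/(4 - 2) × (4.4 - 3)/(4 - 3) × (4.4 - 5)/(4 - 5) = 1.142400
L_4(4.4) = (4.4 - 1)/(5 - 1) × (4.4 - 2)/(5 - 2) × (4.4 - 3)/(5 - 3) × (4.4 - 4)/(5 - 4) = 0.190400

P(4.4) = (-6)×L_0(4.4) + (-7)×L_1(4.4) + (-11)×L_2(4.4) + (-13)×L_3(4.4) + 9×L_4(4.4)
P(4.4) = -8.883200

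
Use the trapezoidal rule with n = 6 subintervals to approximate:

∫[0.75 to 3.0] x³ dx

f(x) = x³
a = 0.75, b = 3.0, n = 6
h = (b - a)/n = 0.375000

Trapezoidal rule: (h/2)[f(x₀) + 2f(x₁) + 2f(x₂) + ... + f(xₙ)]

x_0 = 0.7500, f(x_0) = 0.421875, coefficient = 1
x_1 = 1.1250, f(x_1) = 1.423828, coefficient = 2
x_2 = 1.5000, f(x_2) = 3.375000, coefficient = 2
x_3 = 1.8750, f(x_3) = 6.591797, coefficient = 2
x_4 = 2.2500, f(x_4) = 11.390625, coefficient = 2
x_5 = 2.6250, f(x_5) = 18.087891, coefficient = 2
x_6 = 3.0000, f(x_6) = 27.000000, coefficient = 1

I ≈ (0.375000/2) × 109.160156 = 20.467529
Exact value: 20.170898
Error: 0.296631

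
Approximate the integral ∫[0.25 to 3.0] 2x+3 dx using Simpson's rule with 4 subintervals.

f(x) = 2x+3
a = 0.25, b = 3.0, n = 4
h = (b - a)/n = 0.687500

Simpson's rule: (h/3)[f(x₀) + 4f(x₁) + 2f(x₂) + ... + f(xₙ)]

x_0 = 0.2500, f(x_0) = 3.500000, coefficient = 1
x_1 = 0.9375, f(x_1) = 4.875000, coefficient = 4
x_2 = 1.6250, f(x_2) = 6.250000, coefficient = 2
x_3 = 2.3125, f(x_3) = 7.625000, coefficient = 4
x_4 = 3.0000, f(x_4) = 9.000000, coefficient = 1

I ≈ (0.687500/3) × 75.000000 = 17.187500
Exact value: 17.187500
Error: 0.000000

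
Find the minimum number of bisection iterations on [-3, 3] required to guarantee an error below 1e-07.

We need (b-a)/2^n ≤ 1e-07
(3 - (-3))/2^n ≤ 1e-07
6/2^n ≤ 1e-07
2^n ≥ 60000000
n ≥ log₂(60000000) = 25.84
n ≥ 26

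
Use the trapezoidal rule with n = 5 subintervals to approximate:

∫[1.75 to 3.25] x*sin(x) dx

f(x) = x*sin(x)
a = 1.75, b = 3.25, n = 5
h = (b - a)/n = 0.300000

Trapezoidal rule: (h/2)[f(x₀) + 2f(x₁) + 2f(x₂) + ... + f(xₙ)]

x_0 = 1.7500, f(x_0) = 1.721975, coefficient = 1
x_1 = 2.0500, f(x_1) = 1.819093, coefficient = 2
x_2 = 2.3500, f(x_2) = 1.671962, coefficient = 2
x_3 = 2.6500, f(x_3) = 1.250881, coefficient = 2
x_4 = 2.9500, f(x_4) = 0.561747, coefficient = 2
x_5 = 3.2500, f(x_5) = -0.351634, coefficient = 1

I ≈ (0.300000/2) × 11.977707 = 1.796656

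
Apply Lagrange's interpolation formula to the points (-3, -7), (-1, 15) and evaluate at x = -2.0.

Lagrange interpolation formula:
P(x) = Σ yᵢ × Lᵢ(x)
where Lᵢ(x) = Π_{j≠i} (x - xⱼ)/(xᵢ - xⱼ)

L_0(-2.0) = (-2.0 - (-1))/(-3 - (-1)) = 0.500000
L_1(-2.0) = (-2.0 - (-3))/(-1 - (-3)) = 0.500000

P(-2.0) = (-7)×L_0(-2.0) + 15×L_1(-2.0)
P(-2.0) = 4.000000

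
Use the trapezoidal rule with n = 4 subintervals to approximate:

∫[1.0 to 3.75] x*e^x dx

f(x) = x*e^x
a = 1.0, b = 3.75, n = 4
h = (b - a)/n = 0.687500

Trapezoidal rule: (h/2)[f(x₀) + 2f(x₁) + 2f(x₂) + ... + f(xₙ)]

x_0 = 1.0000, f(x_0) = 2.718282, coefficient = 1
x_1 = 1.6875, f(x_1) = 9.122539, coefficient = 2
x_2 = 2.3750, f(x_2) = 25.533656, coefficient = 2
x_3 = 3.0625, f(x_3) = 65.479137, coefficient = 2
x_4 = 3.7500, f(x_4) = 159.454058, coefficient = 1

I ≈ (0.687500/2) × 362.443004 = 124.589783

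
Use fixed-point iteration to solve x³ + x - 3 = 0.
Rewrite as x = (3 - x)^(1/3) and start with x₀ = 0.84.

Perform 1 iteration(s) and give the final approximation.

Equation: x³ + x - 3 = 0
Fixed-point form: x = (3 - x)^(1/3)
x₀ = 0.84

x_1 = g(0.840000) = 1.292661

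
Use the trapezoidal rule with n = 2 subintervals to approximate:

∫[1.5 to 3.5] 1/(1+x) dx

f(x) = 1/(1+x)
a = 1.5, b = 3.5, n = 2
h = (b - a)/n = 1.000000

Trapezoidal rule: (h/2)[f(x₀) + 2f(x₁) + 2f(x₂) + ... + f(xₙ)]

x_0 = 1.5000, f(x_0) = 0.400000, coefficient = 1
x_1 = 2.5000, f(x_1) = 0.285714, coefficient = 2
x_2 = 3.5000, f(x_2) = 0.222222, coefficient = 1

I ≈ (1.000000/2) × 1.193651 = 0.596825
Exact value: 0.587787
Error: 0.009039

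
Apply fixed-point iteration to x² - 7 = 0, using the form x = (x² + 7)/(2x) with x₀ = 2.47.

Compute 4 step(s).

Equation: x² - 7 = 0
Fixed-point form: x = (x² + 7)/(2x)
x₀ = 2.47

x_1 = g(2.470000) = 2.652004
x_2 = g(2.652004) = 2.645759
x_3 = g(2.645759) = 2.645751
x_4 = g(2.645751) = 2.645751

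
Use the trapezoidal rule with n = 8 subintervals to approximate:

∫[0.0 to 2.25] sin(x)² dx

f(x) = sin(x)²
a = 0.0, b = 2.25, n = 8
h = (b - a)/n = 0.281250

Trapezoidal rule: (h/2)[f(x₀) + 2f(x₁) + 2f(x₂) + ... + f(xₙ)]

x_0 = 0.0000, f(x_0) = 0.000000, coefficient = 1
x_1 = 0.2812, f(x_1) = 0.077038, coefficient = 2
x_2 = 0.5625, f(x_2) = 0.284412, coefficient = 2
x_3 = 0.8438, f(x_3) = 0.558219, coefficient = 2
x_4 = 1.1250, f(x_4) = 0.814087, coefficient = 2
x_5 = 1.4062, f(x_5) = 0.973168, coefficient = 2
x_6 = 1.6875, f(x_6) = 0.986442, coefficient = 2
x_7 = 1.9688, f(x_7) = 0.849818, coefficient = 2
x_8 = 2.2500, f(x_8) = 0.605398, coefficient = 1

I ≈ (0.281250/2) × 9.691766 = 1.362905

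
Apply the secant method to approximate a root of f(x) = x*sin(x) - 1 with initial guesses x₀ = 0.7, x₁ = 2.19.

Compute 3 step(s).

f(x) = x*sin(x) - 1
x₀ = 0.7, x₁ = 2.19

Secant formula: x_{n+1} = x_n - f(x_n)(x_n - x_{n-1})/(f(x_n) - f(x_{n-1}))

Iteration 1:
  f(0.700000) = -0.549048
  f(2.190000) = 0.783407
  x_2 = 2.190000 - 0.783407×(2.190000 - 0.700000)/(0.783407 - (-0.549048))
       = 1.313966
Iteration 2:
  f(2.190000) = 0.783407
  f(1.313966) = 0.270867
  x_3 = 1.313966 - 0.270867×(1.313966 - 2.190000)/(0.270867 - 0.783407)
       = 0.850998
Iteration 3:
  f(1.313966) = 0.270867
  f(0.850998) = -0.360102
  x_4 = 0.850998 - (-0.360102)×(0.850998 - 1.313966)/(-0.360102 - 0.270867)
       = 1.115219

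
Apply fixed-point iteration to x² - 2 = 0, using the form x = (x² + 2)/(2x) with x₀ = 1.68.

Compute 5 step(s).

Equation: x² - 2 = 0
Fixed-point form: x = (x² + 2)/(2x)
x₀ = 1.68

x_1 = g(1.680000) = 1.435238
x_2 = g(1.435238) = 1.414368
x_3 = g(1.414368) = 1.414214
x_4 = g(1.414214) = 1.414214
x_5 = g(1.414214) = 1.414214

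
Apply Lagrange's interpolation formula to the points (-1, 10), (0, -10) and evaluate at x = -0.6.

Lagrange interpolation formula:
P(x) = Σ yᵢ × Lᵢ(x)
where Lᵢ(x) = Π_{j≠i} (x - xⱼ)/(xᵢ - xⱼ)

L_0(-0.6) = (-0.6 - 0)/(-1 - 0) = 0.600000
L_1(-0.6) = (-0.6 - (-1))/(0 - (-1)) = 0.400000

P(-0.6) = 10×L_0(-0.6) + (-10)×L_1(-0.6)
P(-0.6) = 2.000000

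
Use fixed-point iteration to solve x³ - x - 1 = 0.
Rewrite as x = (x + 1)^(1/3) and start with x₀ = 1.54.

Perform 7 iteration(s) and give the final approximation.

Equation: x³ - x - 1 = 0
Fixed-point form: x = (x + 1)^(1/3)
x₀ = 1.54

x_1 = g(1.540000) = 1.364409
x_2 = g(1.364409) = 1.332215
x_3 = g(1.332215) = 1.326140
x_4 = g(1.326140) = 1.324988
x_5 = g(1.324988) = 1.324769
x_6 = g(1.324769) = 1.324728
x_7 = g(1.324728) = 1.324720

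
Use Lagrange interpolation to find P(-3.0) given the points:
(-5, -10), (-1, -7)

Lagrange interpolation formula:
P(x) = Σ yᵢ × Lᵢ(x)
where Lᵢ(x) = Π_{j≠i} (x - xⱼ)/(xᵢ - xⱼ)

L_0(-3.0) = (-3.0 - (-1))/(-5 - (-1)) = 0.500000
L_1(-3.0) = (-3.0 - (-5))/(-1 - (-5)) = 0.500000

P(-3.0) = (-10)×L_0(-3.0) + (-7)×L_1(-3.0)
P(-3.0) = -8.500000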